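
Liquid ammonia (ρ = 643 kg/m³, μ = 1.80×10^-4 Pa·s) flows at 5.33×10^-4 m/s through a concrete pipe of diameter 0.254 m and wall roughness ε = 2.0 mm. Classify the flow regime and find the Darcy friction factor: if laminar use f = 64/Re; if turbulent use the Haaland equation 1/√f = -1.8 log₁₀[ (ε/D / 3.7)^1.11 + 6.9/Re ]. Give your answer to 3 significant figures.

Re = ρVD/μ = 643·0.000533·0.254/0.00018 = 483.6.
Re < 2300 → laminar, so f = 64/Re = 0.1323 (roughness is irrelevant in laminar flow).

f ≈ 0.132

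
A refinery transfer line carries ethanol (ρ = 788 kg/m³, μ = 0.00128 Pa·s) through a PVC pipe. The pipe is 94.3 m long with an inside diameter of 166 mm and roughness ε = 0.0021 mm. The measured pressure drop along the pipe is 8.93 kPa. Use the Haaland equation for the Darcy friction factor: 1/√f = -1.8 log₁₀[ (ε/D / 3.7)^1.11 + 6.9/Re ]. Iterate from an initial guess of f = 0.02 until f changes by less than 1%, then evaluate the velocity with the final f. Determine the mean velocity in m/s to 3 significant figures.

Rearranging Darcy-Weisbach: V = √(2·ΔP·D/(f·L·ρ)). With ε/D = 2.1e-06/0.166 = 1.27e-05, iterate starting from f = 0.02:
  f = 0.02 → V = √(2·8930·0.166/(0.02·94.3·788)) = 1.412 m/s; Re = ρVD/μ = 1.443e+05; f → 0.01659
  f = 0.01659 → V = 1.551 m/s; Re = 1.585e+05; f → 0.01629
  f = 0.01629 → V = 1.565 m/s; Re = 1.599e+05; f → 0.01626
Converged (Δf/f < 1%). With the final f = 0.01626: V = √(2·8930·0.166/(0.01626·94.3·788)) = 1.566 m/s.

V ≈ 1.57 m/s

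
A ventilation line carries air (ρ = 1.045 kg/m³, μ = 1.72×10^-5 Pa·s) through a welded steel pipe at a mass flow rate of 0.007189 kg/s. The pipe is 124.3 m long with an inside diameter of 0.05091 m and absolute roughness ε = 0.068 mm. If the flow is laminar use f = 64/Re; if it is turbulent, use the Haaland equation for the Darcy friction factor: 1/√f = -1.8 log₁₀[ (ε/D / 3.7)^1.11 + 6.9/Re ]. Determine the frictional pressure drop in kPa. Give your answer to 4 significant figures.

ΔP ≈ 0.4707 kPa

A = πD²/4 = π(0.05091)²/4 = 0.002036 m²; mean velocity V = ṁ/(ρA) = 0.007189/(1.045 · 0.002036) = 3.38 m/s.
Reynolds number Re = ρVD/μ = 1.045 · 3.38 · 0.05091 / 1.72e-05 = 1.045e+04.
Re > 4000 → turbulent. Relative roughness ε/D = 6.8e-05/0.05091 = 0.00134. Haaland: 1/√f = -1.8 log₁₀[(0.00134/3.7)^1.11 + 6.9/1.045e+04] = -1.8 log₁₀[0.000151 + 0.00066] = 5.564, so f = 0.0323.
Darcy-Weisbach: ΔP = f(L/D)(ρV²/2) = 0.0323·(124.3/0.05091)·(1.045·3.38²/2) = 0.0323·2442·5.968 = 470.7 Pa.
ΔP = 470.7 Pa = 0.4707 kPa.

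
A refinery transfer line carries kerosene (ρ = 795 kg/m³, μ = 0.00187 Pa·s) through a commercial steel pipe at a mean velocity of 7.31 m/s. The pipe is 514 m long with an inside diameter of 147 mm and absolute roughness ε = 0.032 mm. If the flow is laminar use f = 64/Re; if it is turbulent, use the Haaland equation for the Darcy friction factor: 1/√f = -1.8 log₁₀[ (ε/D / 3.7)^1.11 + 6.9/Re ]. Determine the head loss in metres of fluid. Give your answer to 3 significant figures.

h_f ≈ 148 m

Reynolds number Re = ρVD/μ = 795 · 7.31 · 0.147 / 0.00187 = 4.568e+05.
Re > 4000 → turbulent. Relative roughness ε/D = 3.2e-05/0.147 = 0.000218. Haaland: 1/√f = -1.8 log₁₀[(0.000218/3.7)^1.11 + 6.9/4.568e+05] = -1.8 log₁₀[2.02e-05 + 1.51e-05] = 8.015, so f = 0.01557.
Darcy-Weisbach: ΔP = f(L/D)(ρV²/2) = 0.01557·(514/0.147)·(795·7.31²/2) = 0.01557·3497·2.124e+04 = 1.156e+06 Pa.
Head loss h_f = ΔP/(ρg) = 1.156e+06/(795·9.81) = 148 m.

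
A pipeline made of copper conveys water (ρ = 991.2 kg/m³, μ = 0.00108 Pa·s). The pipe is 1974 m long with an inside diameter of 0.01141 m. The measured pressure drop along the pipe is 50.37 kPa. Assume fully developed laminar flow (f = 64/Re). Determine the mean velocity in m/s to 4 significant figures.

For laminar flow, f = 64/Re with Re = ρVD/μ, so Darcy-Weisbach reduces to ΔP = 32μLV/D². Solving for V: V = ΔP·D²/(32μL) = 5.037e+04·(0.01141)²/(32·0.00108·1974) = 0.09612 m/s.
Check: Re = ρVD/μ = 991.2·0.09612·0.01141/0.00108 = 1007 < 2300, so the laminar assumption holds.

V ≈ 0.09612 m/s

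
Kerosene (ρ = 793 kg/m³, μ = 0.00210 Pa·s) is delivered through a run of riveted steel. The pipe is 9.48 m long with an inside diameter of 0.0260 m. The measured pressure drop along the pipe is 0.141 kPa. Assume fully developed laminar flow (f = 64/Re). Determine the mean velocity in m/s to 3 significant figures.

For laminar flow, f = 64/Re with Re = ρVD/μ, so Darcy-Weisbach reduces to ΔP = 32μLV/D². Solving for V: V = ΔP·D²/(32μL) = 141·(0.026)²/(32·0.0021·9.48) = 0.1496 m/s.
Check: Re = ρVD/μ = 793·0.1496·0.026/0.0021 = 1469 < 2300, so the laminar assumption holds.

V ≈ 0.150 m/s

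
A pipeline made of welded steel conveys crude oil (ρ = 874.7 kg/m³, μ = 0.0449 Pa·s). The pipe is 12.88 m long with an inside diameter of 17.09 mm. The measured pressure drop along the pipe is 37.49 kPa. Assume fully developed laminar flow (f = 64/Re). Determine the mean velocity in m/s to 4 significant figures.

V ≈ 0.5917 m/s

For laminar flow, f = 64/Re with Re = ρVD/μ, so Darcy-Weisbach reduces to ΔP = 32μLV/D². Solving for V: V = ΔP·D²/(32μL) = 3.749e+04·(0.01709)²/(32·0.0449·12.88) = 0.5917 m/s.
Check: Re = ρVD/μ = 874.7·0.5917·0.01709/0.0449 = 197 < 2300, so the laminar assumption holds.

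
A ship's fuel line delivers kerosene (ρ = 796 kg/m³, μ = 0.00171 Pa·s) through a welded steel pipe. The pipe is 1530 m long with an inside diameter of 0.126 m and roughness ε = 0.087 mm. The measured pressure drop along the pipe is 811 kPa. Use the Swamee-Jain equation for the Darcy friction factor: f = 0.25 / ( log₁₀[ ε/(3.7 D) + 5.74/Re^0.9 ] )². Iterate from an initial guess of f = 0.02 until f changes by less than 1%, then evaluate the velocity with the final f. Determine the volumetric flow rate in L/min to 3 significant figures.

Rearranging Darcy-Weisbach: V = √(2·ΔP·D/(f·L·ρ)). With ε/D = 8.7e-05/0.126 = 0.00069, iterate starting from f = 0.02:
  f = 0.02 → V = √(2·8.11e+05·0.126/(0.02·1530·796)) = 2.897 m/s; Re = ρVD/μ = 1.699e+05; f → 0.02013
Converged (Δf/f < 1%). With the final f = 0.02013: V = √(2·8.11e+05·0.126/(0.02013·1530·796)) = 2.887 m/s.
Q = V·A = 2.887·(π/4·0.126²) = 0.036 m³/s = 2160 L/min.

Q ≈ 2160 L/min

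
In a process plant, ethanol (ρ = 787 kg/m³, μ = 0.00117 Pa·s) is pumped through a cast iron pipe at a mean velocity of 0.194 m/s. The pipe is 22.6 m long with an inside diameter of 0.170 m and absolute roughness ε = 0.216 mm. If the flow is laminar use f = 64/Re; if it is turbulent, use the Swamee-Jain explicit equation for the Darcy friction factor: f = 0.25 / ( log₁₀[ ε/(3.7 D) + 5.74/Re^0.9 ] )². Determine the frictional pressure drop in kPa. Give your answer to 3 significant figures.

ΔP ≈ 0.0554 kPa

Reynolds number Re = ρVD/μ = 787 · 0.194 · 0.17 / 0.00117 = 2.218e+04.
Re > 4000 → turbulent. Relative roughness ε/D = 0.000216/0.17 = 0.00127. Swamee-Jain: f = 0.25/(log₁₀[0.00127/3.7 + 5.74/2.218e+04^0.9])² = 0.25/(log₁₀[0.000343 + 0.000704])² = 0.25/(-2.98)² = 0.02815.
Darcy-Weisbach: ΔP = f(L/D)(ρV²/2) = 0.02815·(22.6/0.17)·(787·0.194²/2) = 0.02815·132.9·14.81 = 55.43 Pa.
ΔP = 55.43 Pa = 0.0554 kPa.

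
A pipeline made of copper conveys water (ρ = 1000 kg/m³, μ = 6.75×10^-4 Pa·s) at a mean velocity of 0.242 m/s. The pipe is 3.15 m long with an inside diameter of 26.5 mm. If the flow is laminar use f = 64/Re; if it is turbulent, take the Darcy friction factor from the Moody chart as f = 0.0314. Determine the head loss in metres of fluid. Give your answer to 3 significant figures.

Reynolds number Re = ρVD/μ = 1000 · 0.242 · 0.0265 / 0.000675 = 9501.
Re > 4000 → turbulent; use the Moody-chart value f = 0.0314.
Darcy-Weisbach: ΔP = f(L/D)(ρV²/2) = 0.0314·(3.15/0.0265)·(1000·0.242²/2) = 0.0314·118.9·29.28 = 109.3 Pa.
Head loss h_f = ΔP/(ρg) = 109.3/(1000·9.81) = 0.0111 m.

h_f ≈ 0.0111 m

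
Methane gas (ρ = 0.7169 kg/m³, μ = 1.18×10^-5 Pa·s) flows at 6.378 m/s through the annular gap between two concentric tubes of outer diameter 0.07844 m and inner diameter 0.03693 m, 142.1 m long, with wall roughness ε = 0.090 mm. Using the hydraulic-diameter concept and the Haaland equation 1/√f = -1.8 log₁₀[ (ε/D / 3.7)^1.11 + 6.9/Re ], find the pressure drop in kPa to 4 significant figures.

ΔP ≈ 1.540 kPa

Hydraulic diameter D_h = 4A/P = D_o - D_i = 0.07844 - 0.03693 = 0.04151 m.
Re = ρVD_h/μ = 0.7169·6.378·0.04151/1.18e-05 = 1.608e+04.
ε/D_h = 9e-05/0.04151 = 0.00217; Haaland gives 1/√f = -1.8 log₁₀[0.000258+0.000429] = 5.693, so f = 0.03085.
ΔP = f(L/D_h)(ρV²/2) = 0.03085·142.1/0.04151·14.58 = 1540 Pa.
ΔP = 1.540 kPa.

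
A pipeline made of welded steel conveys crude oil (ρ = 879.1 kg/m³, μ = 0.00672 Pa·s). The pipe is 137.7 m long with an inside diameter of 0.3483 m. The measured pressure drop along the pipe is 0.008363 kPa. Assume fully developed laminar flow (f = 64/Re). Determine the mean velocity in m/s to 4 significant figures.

For laminar flow, f = 64/Re with Re = ρVD/μ, so Darcy-Weisbach reduces to ΔP = 32μLV/D². Solving for V: V = ΔP·D²/(32μL) = 8.363·(0.3483)²/(32·0.00672·137.7) = 0.03426 m/s.
Check: Re = ρVD/μ = 879.1·0.03426·0.3483/0.00672 = 1561 < 2300, so the laminar assumption holds.

V ≈ 0.03426 m/s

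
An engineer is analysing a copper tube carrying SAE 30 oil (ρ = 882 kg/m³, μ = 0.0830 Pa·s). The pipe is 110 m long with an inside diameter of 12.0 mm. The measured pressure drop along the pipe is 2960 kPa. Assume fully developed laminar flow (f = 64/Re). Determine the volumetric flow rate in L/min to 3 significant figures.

Q ≈ 9.90 L/min

For laminar flow, f = 64/Re with Re = ρVD/μ, so Darcy-Weisbach reduces to ΔP = 32μLV/D². Solving for V: V = ΔP·D²/(32μL) = 2.96e+06·(0.012)²/(32·0.083·110) = 1.459 m/s.
Check: Re = ρVD/μ = 882·1.459·0.012/0.083 = 186 < 2300, so the laminar assumption holds.
Q = V·A = 1.459·(π/4·0.012²) = 0.000165 m³/s = 9.90 L/min.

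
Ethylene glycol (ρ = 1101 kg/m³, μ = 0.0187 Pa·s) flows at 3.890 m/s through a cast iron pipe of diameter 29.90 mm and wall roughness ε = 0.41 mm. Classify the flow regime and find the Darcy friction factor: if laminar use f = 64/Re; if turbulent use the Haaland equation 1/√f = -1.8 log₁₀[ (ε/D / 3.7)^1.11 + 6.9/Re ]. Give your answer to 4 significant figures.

Re = ρVD/μ = 1101·3.89·0.0299/0.0187 = 6848.
Re > 4000 → turbulent. ε/D = 0.00041/0.0299 = 0.0137; Haaland: 1/√f = -1.8 log₁₀[0.002 + 0.00101] = 4.539, so f = 0.04855.

f ≈ 0.04855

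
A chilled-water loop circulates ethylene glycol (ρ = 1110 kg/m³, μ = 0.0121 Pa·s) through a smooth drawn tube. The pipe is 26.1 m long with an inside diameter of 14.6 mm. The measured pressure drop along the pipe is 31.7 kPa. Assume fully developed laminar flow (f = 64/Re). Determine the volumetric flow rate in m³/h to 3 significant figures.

Q ≈ 0.403 m³/h

For laminar flow, f = 64/Re with Re = ρVD/μ, so Darcy-Weisbach reduces to ΔP = 32μLV/D². Solving for V: V = ΔP·D²/(32μL) = 3.17e+04·(0.0146)²/(32·0.0121·26.1) = 0.6686 m/s.
Check: Re = ρVD/μ = 1110·0.6686·0.0146/0.0121 = 895.5 < 2300, so the laminar assumption holds.
Q = V·A = 0.6686·(π/4·0.0146²) = 0.0001119 m³/s = 0.403 m³/h.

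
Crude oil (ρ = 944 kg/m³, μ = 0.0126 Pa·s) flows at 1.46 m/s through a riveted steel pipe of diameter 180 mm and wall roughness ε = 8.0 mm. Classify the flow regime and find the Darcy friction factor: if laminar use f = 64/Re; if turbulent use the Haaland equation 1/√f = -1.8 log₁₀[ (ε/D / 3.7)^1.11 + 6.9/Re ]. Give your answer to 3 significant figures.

Re = ρVD/μ = 944·1.46·0.18/0.0126 = 1.969e+04.
Re > 4000 → turbulent. ε/D = 0.008/0.18 = 0.0444; Haaland: 1/√f = -1.8 log₁₀[0.00739 + 0.00035] = 3.801, so f = 0.06923.

f ≈ 0.0692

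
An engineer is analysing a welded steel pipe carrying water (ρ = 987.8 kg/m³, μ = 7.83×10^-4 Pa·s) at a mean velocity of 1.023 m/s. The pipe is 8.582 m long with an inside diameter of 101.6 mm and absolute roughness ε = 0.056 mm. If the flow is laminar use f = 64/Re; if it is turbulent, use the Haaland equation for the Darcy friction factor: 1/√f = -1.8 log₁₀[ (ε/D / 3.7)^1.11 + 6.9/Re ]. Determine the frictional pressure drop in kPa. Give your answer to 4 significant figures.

ΔP ≈ 0.8584 kPa

Reynolds number Re = ρVD/μ = 987.8 · 1.023 · 0.1016 / 0.000783 = 1.311e+05.
Re > 4000 → turbulent. Relative roughness ε/D = 5.6e-05/0.1016 = 0.000551. Haaland: 1/√f = -1.8 log₁₀[(0.000551/3.7)^1.11 + 6.9/1.311e+05] = -1.8 log₁₀[5.65e-05 + 5.26e-05] = 7.132, so f = 0.01966.
Darcy-Weisbach: ΔP = f(L/D)(ρV²/2) = 0.01966·(8.582/0.1016)·(987.8·1.023²/2) = 0.01966·84.47·516.9 = 858.4 Pa.
ΔP = 858.4 Pa = 0.8584 kPa.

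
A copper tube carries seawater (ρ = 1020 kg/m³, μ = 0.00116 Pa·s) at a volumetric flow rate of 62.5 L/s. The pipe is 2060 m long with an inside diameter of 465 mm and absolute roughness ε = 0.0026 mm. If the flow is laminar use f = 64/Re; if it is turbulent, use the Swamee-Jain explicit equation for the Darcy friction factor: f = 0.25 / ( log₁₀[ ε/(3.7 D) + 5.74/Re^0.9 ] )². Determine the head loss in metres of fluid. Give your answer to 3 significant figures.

h_f ≈ 0.504 m

Q = 62.5 L/s = 62.5/1000 = 0.0625 m³/s.
Cross-sectional area A = πD²/4 = π(0.465)²/4 = 0.1698 m²; mean velocity V = Q/A = 0.0625/0.1698 = 0.368 m/s.
Reynolds number Re = ρVD/μ = 1020 · 0.368 · 0.465 / 0.00116 = 1.505e+05.
Re > 4000 → turbulent. Relative roughness ε/D = 2.6e-06/0.465 = 5.59e-06. Swamee-Jain: f = 0.25/(log₁₀[5.59e-06/3.7 + 5.74/1.505e+05^0.9])² = 0.25/(log₁₀[1.51e-06 + 0.000126])² = 0.25/(-3.896)² = 0.01647.
Darcy-Weisbach: ΔP = f(L/D)(ρV²/2) = 0.01647·(2060/0.465)·(1020·0.368²/2) = 0.01647·4430·69.08 = 5041 Pa.
Head loss h_f = ΔP/(ρg) = 5041/(1020·9.81) = 0.504 m.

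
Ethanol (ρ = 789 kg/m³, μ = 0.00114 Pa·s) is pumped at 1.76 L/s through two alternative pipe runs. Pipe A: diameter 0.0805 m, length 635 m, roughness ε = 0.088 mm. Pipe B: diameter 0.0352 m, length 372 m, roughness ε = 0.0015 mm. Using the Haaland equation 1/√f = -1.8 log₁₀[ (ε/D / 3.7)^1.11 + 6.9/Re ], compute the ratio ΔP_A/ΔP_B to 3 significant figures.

ΔP_A/ΔP_B ≈ 0.0357

Pipe A: V = Q/A = 0.00176/0.00509 = 0.3458 m/s; Re = 1.927e+04; ε/D = 0.00109; Haaland → f = 0.02801; ΔP_A = f(L/D)(ρV²/2) = 1.042e+04 Pa.
Pipe B: V = Q/A = 0.00176/0.0009731 = 1.809 m/s; Re = 4.406e+04; ε/D = 4.26e-05; Haaland → f = 0.02142; ΔP_B = f(L/D)(ρV²/2) = 2.921e+05 Pa.
ΔP_A/ΔP_B = 1.042e+04/2.921e+05 = 0.0357.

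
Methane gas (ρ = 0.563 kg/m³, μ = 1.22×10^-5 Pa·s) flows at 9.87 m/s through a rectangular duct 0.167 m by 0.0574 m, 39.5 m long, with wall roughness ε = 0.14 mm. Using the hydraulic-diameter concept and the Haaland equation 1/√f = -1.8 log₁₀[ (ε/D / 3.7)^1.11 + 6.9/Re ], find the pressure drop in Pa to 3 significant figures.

Hydraulic diameter D_h = 4A/P = 4·(0.167·0.0574)/(2·(0.167+0.0574)) = 0.03834/0.4488 = 0.08543 m.
Re = ρVD_h/μ = 0.563·9.87·0.08543/1.22e-05 = 3.891e+04.
ε/D_h = 0.00014/0.08543 = 0.00164; Haaland gives 1/√f = -1.8 log₁₀[0.000189+0.000177] = 6.184, so f = 0.02615.
ΔP = f(L/D_h)(ρV²/2) = 0.02615·39.5/0.08543·27.42 = 331.5 Pa.

ΔP ≈ 332 Pa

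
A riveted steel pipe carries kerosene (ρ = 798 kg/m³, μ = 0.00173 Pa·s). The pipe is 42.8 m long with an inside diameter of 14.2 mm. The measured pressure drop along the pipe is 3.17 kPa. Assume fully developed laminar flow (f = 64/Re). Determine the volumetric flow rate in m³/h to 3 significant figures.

Q ≈ 0.154 m³/h

For laminar flow, f = 64/Re with Re = ρVD/μ, so Darcy-Weisbach reduces to ΔP = 32μLV/D². Solving for V: V = ΔP·D²/(32μL) = 3170·(0.0142)²/(32·0.00173·42.8) = 0.2698 m/s.
Check: Re = ρVD/μ = 798·0.2698·0.0142/0.00173 = 1767 < 2300, so the laminar assumption holds.
Q = V·A = 0.2698·(π/4·0.0142²) = 4.272e-05 m³/s = 0.154 m³/h.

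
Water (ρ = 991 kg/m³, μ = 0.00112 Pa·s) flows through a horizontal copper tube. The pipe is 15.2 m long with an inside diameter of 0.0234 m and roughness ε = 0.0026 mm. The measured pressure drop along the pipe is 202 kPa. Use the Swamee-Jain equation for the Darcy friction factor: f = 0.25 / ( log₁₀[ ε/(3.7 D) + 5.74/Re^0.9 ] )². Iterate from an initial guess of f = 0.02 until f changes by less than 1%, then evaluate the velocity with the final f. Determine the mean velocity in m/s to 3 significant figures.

Rearranging Darcy-Weisbach: V = √(2·ΔP·D/(f·L·ρ)). With ε/D = 2.6e-06/0.0234 = 0.000111, iterate starting from f = 0.02:
  f = 0.02 → V = √(2·2.02e+05·0.0234/(0.02·15.2·991)) = 5.602 m/s; Re = ρVD/μ = 1.16e+05; f → 0.01803
  f = 0.01803 → V = 5.9 m/s; Re = 1.222e+05; f → 0.01786
Converged (Δf/f < 1%). With the final f = 0.01786: V = √(2·2.02e+05·0.0234/(0.01786·15.2·991)) = 5.927 m/s.

V ≈ 5.93 m/s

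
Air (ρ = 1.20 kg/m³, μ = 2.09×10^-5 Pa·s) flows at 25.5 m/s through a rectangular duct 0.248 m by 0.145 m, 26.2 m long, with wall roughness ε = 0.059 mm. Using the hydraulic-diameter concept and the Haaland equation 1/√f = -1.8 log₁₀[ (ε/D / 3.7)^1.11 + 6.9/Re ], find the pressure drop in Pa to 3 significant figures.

Hydraulic diameter D_h = 4A/P = 4·(0.248·0.145)/(2·(0.248+0.145)) = 0.1438/0.786 = 0.183 m.
Re = ρVD_h/μ = 1.2·25.5·0.183/2.09e-05 = 2.679e+05.
ε/D_h = 5.9e-05/0.183 = 0.000322; Haaland gives 1/√f = -1.8 log₁₀[3.12e-05+2.58e-05] = 7.641, so f = 0.01713.
ΔP = f(L/D_h)(ρV²/2) = 0.01713·26.2/0.183·390.1 = 956.8 Pa.

ΔP ≈ 957 Pa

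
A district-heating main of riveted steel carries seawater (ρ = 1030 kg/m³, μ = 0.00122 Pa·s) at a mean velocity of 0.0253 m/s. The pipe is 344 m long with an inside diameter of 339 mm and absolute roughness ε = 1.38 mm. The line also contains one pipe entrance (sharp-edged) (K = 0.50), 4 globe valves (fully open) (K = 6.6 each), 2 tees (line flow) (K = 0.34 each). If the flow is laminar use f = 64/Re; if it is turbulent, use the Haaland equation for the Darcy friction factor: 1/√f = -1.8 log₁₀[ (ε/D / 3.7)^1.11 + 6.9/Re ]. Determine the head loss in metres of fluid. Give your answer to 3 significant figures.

Reynolds number Re = ρVD/μ = 1030 · 0.0253 · 0.339 / 0.00122 = 7241.
Re > 4000 → turbulent. Relative roughness ε/D = 0.00138/0.339 = 0.00407. Haaland: 1/√f = -1.8 log₁₀[(0.00407/3.7)^1.11 + 6.9/7241] = -1.8 log₁₀[0.00052 + 0.000953] = 5.097, so f = 0.03849.
Total minor-loss coefficient ΣK = 1·0.5 + 4·6.6 + 2·0.34 = 27.6.
ΔP = [f·L/D + ΣK]·(ρV²/2) = [0.03849·344/0.339 + 27.6]·(1030·0.0253²/2) = [39.06 + 27.6]·0.3296 = 21.97 Pa.
Head loss h_f = ΔP/(ρg) = 21.97/(1030·9.81) = 0.00217 m.

h_f ≈ 0.00217 m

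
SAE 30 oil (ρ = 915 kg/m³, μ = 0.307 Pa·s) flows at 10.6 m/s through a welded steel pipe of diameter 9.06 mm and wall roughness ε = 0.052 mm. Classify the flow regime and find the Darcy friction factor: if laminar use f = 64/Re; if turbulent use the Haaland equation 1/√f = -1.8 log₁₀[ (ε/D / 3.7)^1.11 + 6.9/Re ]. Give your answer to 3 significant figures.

Re = ρVD/μ = 915·10.6·0.00906/0.307 = 286.2.
Re < 2300 → laminar, so f = 64/Re = 0.2236 (roughness is irrelevant in laminar flow).

f ≈ 0.224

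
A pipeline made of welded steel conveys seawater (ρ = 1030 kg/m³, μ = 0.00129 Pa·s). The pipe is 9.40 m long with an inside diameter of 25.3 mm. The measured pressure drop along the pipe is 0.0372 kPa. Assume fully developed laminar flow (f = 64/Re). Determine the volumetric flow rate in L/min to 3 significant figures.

Q ≈ 1.85 L/min

For laminar flow, f = 64/Re with Re = ρVD/μ, so Darcy-Weisbach reduces to ΔP = 32μLV/D². Solving for V: V = ΔP·D²/(32μL) = 37.2·(0.0253)²/(32·0.00129·9.4) = 0.06136 m/s.
Check: Re = ρVD/μ = 1030·0.06136·0.0253/0.00129 = 1240 < 2300, so the laminar assumption holds.
Q = V·A = 0.06136·(π/4·0.0253²) = 3.085e-05 m³/s = 1.85 L/min.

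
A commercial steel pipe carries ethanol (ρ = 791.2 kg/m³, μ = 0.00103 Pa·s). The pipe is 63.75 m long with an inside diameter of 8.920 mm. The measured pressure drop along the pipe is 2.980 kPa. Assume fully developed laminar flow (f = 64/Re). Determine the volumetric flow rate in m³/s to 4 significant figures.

For laminar flow, f = 64/Re with Re = ρVD/μ, so Darcy-Weisbach reduces to ΔP = 32μLV/D². Solving for V: V = ΔP·D²/(32μL) = 2980·(0.00892)²/(32·0.00103·63.75) = 0.1128 m/s.
Check: Re = ρVD/μ = 791.2·0.1128·0.00892/0.00103 = 773.2 < 2300, so the laminar assumption holds.
Q = V·A = 0.1128·(π/4·0.00892²) = 7.052e-06 m³/s = 7.052×10^-6 m³/s.

Q ≈ 7.052×10^-6 m³/s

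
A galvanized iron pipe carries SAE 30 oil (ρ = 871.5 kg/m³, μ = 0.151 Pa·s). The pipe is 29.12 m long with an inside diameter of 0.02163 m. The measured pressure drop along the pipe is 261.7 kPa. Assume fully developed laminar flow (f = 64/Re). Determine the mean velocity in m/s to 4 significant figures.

V ≈ 0.8702 m/s

For laminar flow, f = 64/Re with Re = ρVD/μ, so Darcy-Weisbach reduces to ΔP = 32μLV/D². Solving for V: V = ΔP·D²/(32μL) = 2.617e+05·(0.02163)²/(32·0.151·29.12) = 0.8702 m/s.
Check: Re = ρVD/μ = 871.5·0.8702·0.02163/0.151 = 108.6 < 2300, so the laminar assumption holds.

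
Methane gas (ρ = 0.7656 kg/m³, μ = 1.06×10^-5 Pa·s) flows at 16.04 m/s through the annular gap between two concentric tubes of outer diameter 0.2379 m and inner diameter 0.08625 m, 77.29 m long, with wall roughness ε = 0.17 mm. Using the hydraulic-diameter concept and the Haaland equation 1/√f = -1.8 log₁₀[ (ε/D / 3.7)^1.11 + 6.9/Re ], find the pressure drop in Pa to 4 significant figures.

Hydraulic diameter D_h = 4A/P = D_o - D_i = 0.2379 - 0.08625 = 0.1517 m.
Re = ρVD_h/μ = 0.7656·16.04·0.1517/1.06e-05 = 1.757e+05.
ε/D_h = 0.00017/0.1517 = 0.00112; Haaland gives 1/√f = -1.8 log₁₀[0.000124+3.93e-05] = 6.815, so f = 0.02153.
ΔP = f(L/D_h)(ρV²/2) = 0.02153·77.29/0.1517·98.49 = 1081 Pa.

ΔP ≈ 1081 Pa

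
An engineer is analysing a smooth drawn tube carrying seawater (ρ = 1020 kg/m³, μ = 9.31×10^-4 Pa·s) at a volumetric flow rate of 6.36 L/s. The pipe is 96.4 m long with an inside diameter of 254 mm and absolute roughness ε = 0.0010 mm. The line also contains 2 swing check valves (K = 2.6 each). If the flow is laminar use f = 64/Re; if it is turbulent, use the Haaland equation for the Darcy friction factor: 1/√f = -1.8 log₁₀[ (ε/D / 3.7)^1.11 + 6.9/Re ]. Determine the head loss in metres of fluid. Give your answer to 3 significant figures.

Q = 6.36 L/s = 6.36/1000 = 0.00636 m³/s.
Cross-sectional area A = πD²/4 = π(0.254)²/4 = 0.05067 m²; mean velocity V = Q/A = 0.00636/0.05067 = 0.1255 m/s.
Reynolds number Re = ρVD/μ = 1020 · 0.1255 · 0.254 / 0.000931 = 3.493e+04.
Re > 4000 → turbulent. Relative roughness ε/D = 1e-06/0.254 = 3.94e-06. Haaland: 1/√f = -1.8 log₁₀[(3.94e-06/3.7)^1.11 + 6.9/3.493e+04] = -1.8 log₁₀[2.34e-07 + 0.000198] = 6.667, so f = 0.0225.
Total minor-loss coefficient ΣK = 2·2.6 = 5.2.
ΔP = [f·L/D + ΣK]·(ρV²/2) = [0.0225·96.4/0.254 + 5.2]·(1020·0.1255²/2) = [8.539 + 5.2]·8.035 = 110.4 Pa.
Head loss h_f = ΔP/(ρg) = 110.4/(1020·9.81) = 0.0110 m.

h_f ≈ 0.0110 m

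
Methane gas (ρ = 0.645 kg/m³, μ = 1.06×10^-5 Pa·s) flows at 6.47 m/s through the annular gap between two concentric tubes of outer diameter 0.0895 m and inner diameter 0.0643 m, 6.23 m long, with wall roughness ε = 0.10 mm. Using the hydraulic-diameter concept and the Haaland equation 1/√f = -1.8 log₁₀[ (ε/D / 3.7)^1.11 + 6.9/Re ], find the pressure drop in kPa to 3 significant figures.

Hydraulic diameter D_h = 4A/P = D_o - D_i = 0.0895 - 0.0643 = 0.0252 m.
Re = ρVD_h/μ = 0.645·6.47·0.0252/1.06e-05 = 9921.
ε/D_h = 0.0001/0.0252 = 0.00397; Haaland gives 1/√f = -1.8 log₁₀[0.000506+0.000695] = 5.257, so f = 0.03619.
ΔP = f(L/D_h)(ρV²/2) = 0.03619·6.23/0.0252·13.5 = 120.8 Pa.
ΔP = 0.121 kPa.

ΔP ≈ 0.121 kPa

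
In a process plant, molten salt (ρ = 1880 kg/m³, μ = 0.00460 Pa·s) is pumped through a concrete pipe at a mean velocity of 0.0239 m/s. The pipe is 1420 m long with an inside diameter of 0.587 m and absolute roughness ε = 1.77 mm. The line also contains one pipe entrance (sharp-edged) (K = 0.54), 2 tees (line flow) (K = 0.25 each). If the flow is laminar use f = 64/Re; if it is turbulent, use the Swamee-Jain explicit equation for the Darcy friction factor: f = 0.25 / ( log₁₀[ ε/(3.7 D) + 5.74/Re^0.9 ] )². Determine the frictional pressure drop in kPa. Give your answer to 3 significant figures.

Reynolds number Re = ρVD/μ = 1880 · 0.0239 · 0.587 / 0.0046 = 5734.
Re > 4000 → turbulent. Relative roughness ε/D = 0.00177/0.587 = 0.00302. Swamee-Jain: f = 0.25/(log₁₀[0.00302/3.7 + 5.74/5734^0.9])² = 0.25/(log₁₀[0.000815 + 0.00238])² = 0.25/(-2.496)² = 0.04014.
Total minor-loss coefficient ΣK = 1·0.54 + 2·0.25 = 1.04.
ΔP = [f·L/D + ΣK]·(ρV²/2) = [0.04014·1420/0.587 + 1.04]·(1880·0.0239²/2) = [97.09 + 1.04]·0.5369 = 52.69 Pa.
ΔP = 52.69 Pa = 0.0527 kPa.

ΔP ≈ 0.0527 kPa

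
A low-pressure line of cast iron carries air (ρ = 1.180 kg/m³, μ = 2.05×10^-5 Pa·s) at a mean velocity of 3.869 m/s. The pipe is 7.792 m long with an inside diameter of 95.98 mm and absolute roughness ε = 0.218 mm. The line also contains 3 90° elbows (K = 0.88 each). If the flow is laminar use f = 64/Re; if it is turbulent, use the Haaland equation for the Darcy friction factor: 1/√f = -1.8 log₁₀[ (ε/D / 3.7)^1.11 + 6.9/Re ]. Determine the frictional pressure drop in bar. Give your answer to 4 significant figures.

ΔP ≈ 4.459×10^-4 bar

Reynolds number Re = ρVD/μ = 1.18 · 3.869 · 0.09598 / 2.05e-05 = 2.138e+04.
Re > 4000 → turbulent. Relative roughness ε/D = 0.000218/0.09598 = 0.00227. Haaland: 1/√f = -1.8 log₁₀[(0.00227/3.7)^1.11 + 6.9/2.138e+04] = -1.8 log₁₀[0.000272 + 0.000323] = 5.806, so f = 0.02967.
Total minor-loss coefficient ΣK = 3·0.88 = 2.64.
ΔP = [f·L/D + ΣK]·(ρV²/2) = [0.02967·7.792/0.09598 + 2.64]·(1.18·3.869²/2) = [2.408 + 2.64]·8.832 = 44.59 Pa.
ΔP = 44.59 Pa = 4.459×10^-4 bar.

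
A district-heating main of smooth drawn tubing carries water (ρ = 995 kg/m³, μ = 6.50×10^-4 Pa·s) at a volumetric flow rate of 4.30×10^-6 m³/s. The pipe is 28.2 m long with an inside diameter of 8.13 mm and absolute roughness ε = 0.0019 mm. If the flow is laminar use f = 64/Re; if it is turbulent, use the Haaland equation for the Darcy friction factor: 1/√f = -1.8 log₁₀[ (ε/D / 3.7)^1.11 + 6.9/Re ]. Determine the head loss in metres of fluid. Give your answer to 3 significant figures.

Cross-sectional area A = πD²/4 = π(0.00813)²/4 = 5.191e-05 m²; mean velocity V = Q/A = 4.3e-06/5.191e-05 = 0.08283 m/s.
Reynolds number Re = ρVD/μ = 995 · 0.08283 · 0.00813 / 0.00065 = 1031.
Re < 2300 → laminar flow, so f = 64/Re = 64/1031 = 0.06208 (the turbulent correlation is not needed).
Darcy-Weisbach: ΔP = f(L/D)(ρV²/2) = 0.06208·(28.2/0.00813)·(995·0.08283²/2) = 0.06208·3469·3.413 = 735.1 Pa.
Head loss h_f = ΔP/(ρg) = 735.1/(995·9.81) = 0.0753 m.

h_f ≈ 0.0753 m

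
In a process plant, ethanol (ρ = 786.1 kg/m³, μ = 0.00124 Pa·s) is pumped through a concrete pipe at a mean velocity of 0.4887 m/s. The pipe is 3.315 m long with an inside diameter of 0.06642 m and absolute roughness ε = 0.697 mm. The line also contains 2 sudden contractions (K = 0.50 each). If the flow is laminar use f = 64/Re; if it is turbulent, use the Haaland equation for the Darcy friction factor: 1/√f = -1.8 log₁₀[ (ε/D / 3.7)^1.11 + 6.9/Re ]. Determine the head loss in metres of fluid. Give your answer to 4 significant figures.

h_f ≈ 0.03716 m

Reynolds number Re = ρVD/μ = 786.1 · 0.4887 · 0.06642 / 0.00124 = 2.058e+04.
Re > 4000 → turbulent. Relative roughness ε/D = 0.000697/0.06642 = 0.0105. Haaland: 1/√f = -1.8 log₁₀[(0.0105/3.7)^1.11 + 6.9/2.058e+04] = -1.8 log₁₀[0.00149 + 0.000335] = 4.931, so f = 0.04113.
Total minor-loss coefficient ΣK = 2·0.5 = 1.
ΔP = [f·L/D + ΣK]·(ρV²/2) = [0.04113·3.315/0.06642 + 1]·(786.1·0.4887²/2) = [2.053 + 1]·93.87 = 286.6 Pa.
Head loss h_f = ΔP/(ρg) = 286.6/(786.1·9.81) = 0.03716 m.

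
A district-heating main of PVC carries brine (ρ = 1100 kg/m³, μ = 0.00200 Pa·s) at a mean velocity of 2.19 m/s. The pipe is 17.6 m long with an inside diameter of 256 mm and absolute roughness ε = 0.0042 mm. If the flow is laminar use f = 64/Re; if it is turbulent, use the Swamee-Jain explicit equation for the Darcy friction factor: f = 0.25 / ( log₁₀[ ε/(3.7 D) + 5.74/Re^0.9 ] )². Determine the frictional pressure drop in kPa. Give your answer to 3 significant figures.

Reynolds number Re = ρVD/μ = 1100 · 2.19 · 0.256 / 0.002 = 3.084e+05.
Re > 4000 → turbulent. Relative roughness ε/D = 4.2e-06/0.256 = 1.64e-05. Swamee-Jain: f = 0.25/(log₁₀[1.64e-05/3.7 + 5.74/3.084e+05^0.9])² = 0.25/(log₁₀[4.43e-06 + 6.59e-05])² = 0.25/(-4.153)² = 0.0145.
Darcy-Weisbach: ΔP = f(L/D)(ρV²/2) = 0.0145·(17.6/0.256)·(1100·2.19²/2) = 0.0145·68.75·2638 = 2629 Pa.
ΔP = 2629 Pa = 2.63 kPa.

ΔP ≈ 2.63 kPa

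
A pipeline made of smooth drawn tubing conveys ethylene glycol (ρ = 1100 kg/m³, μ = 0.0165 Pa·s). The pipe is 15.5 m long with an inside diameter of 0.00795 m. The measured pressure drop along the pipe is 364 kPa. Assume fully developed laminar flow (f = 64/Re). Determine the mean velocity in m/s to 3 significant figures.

For laminar flow, f = 64/Re with Re = ρVD/μ, so Darcy-Weisbach reduces to ΔP = 32μLV/D². Solving for V: V = ΔP·D²/(32μL) = 3.64e+05·(0.00795)²/(32·0.0165·15.5) = 2.811 m/s.
Check: Re = ρVD/μ = 1100·2.811·0.00795/0.0165 = 1490 < 2300, so the laminar assumption holds.

V ≈ 2.81 m/s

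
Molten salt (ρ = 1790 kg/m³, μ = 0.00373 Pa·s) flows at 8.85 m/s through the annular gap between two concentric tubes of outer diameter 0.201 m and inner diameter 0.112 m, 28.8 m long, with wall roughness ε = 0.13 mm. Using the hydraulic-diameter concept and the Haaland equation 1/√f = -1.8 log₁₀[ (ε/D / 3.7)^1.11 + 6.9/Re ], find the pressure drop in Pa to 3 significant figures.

Hydraulic diameter D_h = 4A/P = D_o - D_i = 0.201 - 0.112 = 0.089 m.
Re = ρVD_h/μ = 1790·8.85·0.089/0.00373 = 3.78e+05.
ε/D_h = 0.00013/0.089 = 0.00146; Haaland gives 1/√f = -1.8 log₁₀[0.000167+1.83e-05] = 6.719, so f = 0.02215.
ΔP = f(L/D_h)(ρV²/2) = 0.02215·28.8/0.089·7.01e+04 = 5.024e+05 Pa.

ΔP ≈ 502000 Pa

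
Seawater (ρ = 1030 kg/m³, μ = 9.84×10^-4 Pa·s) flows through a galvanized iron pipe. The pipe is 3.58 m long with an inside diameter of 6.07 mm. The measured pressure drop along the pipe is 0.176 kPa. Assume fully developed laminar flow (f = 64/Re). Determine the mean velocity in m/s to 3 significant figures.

V ≈ 0.0575 m/s

For laminar flow, f = 64/Re with Re = ρVD/μ, so Darcy-Weisbach reduces to ΔP = 32μLV/D². Solving for V: V = ΔP·D²/(32μL) = 176·(0.00607)²/(32·0.000984·3.58) = 0.05753 m/s.
Check: Re = ρVD/μ = 1030·0.05753·0.00607/0.000984 = 365.5 < 2300, so the laminar assumption holds.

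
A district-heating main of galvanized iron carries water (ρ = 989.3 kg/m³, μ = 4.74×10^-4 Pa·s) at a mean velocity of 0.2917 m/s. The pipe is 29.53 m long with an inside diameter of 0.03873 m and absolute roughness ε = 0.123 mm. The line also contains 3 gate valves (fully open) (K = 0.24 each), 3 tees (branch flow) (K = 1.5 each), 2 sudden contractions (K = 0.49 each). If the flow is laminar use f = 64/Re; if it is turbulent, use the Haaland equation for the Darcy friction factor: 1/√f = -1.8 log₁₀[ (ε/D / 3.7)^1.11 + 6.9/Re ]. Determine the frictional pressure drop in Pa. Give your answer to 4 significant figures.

ΔP ≈ 1251 Pa

Reynolds number Re = ρVD/μ = 989.3 · 0.2917 · 0.03873 / 0.000474 = 2.358e+04.
Re > 4000 → turbulent. Relative roughness ε/D = 0.000123/0.03873 = 0.00318. Haaland: 1/√f = -1.8 log₁₀[(0.00318/3.7)^1.11 + 6.9/2.358e+04] = -1.8 log₁₀[0.000395 + 0.000293] = 5.693, so f = 0.03085.
Total minor-loss coefficient ΣK = 3·0.24 + 3·1.5 + 2·0.49 = 6.2.
ΔP = [f·L/D + ΣK]·(ρV²/2) = [0.03085·29.53/0.03873 + 6.2]·(989.3·0.2917²/2) = [23.53 + 6.2]·42.09 = 1251 Pa.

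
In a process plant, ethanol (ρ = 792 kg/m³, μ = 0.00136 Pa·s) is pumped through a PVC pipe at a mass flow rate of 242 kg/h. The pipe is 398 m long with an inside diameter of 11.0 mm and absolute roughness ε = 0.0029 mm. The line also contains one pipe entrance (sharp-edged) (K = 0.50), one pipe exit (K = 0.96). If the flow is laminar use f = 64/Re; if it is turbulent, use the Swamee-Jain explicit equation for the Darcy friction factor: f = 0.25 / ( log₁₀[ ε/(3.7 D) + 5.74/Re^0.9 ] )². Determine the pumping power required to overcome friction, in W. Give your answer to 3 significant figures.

ṁ = 242 kg/h = 242/3600 = 0.06722 kg/s.
A = πD²/4 = π(0.011)²/4 = 9.503e-05 m²; mean velocity V = ṁ/(ρA) = 0.06722/(792 · 9.503e-05) = 0.8931 m/s.
Reynolds number Re = ρVD/μ = 792 · 0.8931 · 0.011 / 0.00136 = 5721.
Re > 4000 → turbulent. Relative roughness ε/D = 2.9e-06/0.011 = 0.000264. Swamee-Jain: f = 0.25/(log₁₀[0.000264/3.7 + 5.74/5721^0.9])² = 0.25/(log₁₀[7.13e-05 + 0.00238])² = 0.25/(-2.61)² = 0.0367.
Total minor-loss coefficient ΣK = 1·0.5 + 1·0.96 = 1.46.
ΔP = [f·L/D + ΣK]·(ρV²/2) = [0.0367·398/0.011 + 1.46]·(792·0.8931²/2) = [1328 + 1.46]·315.9 = 4.199e+05 Pa.
Q = ṁ/ρ = 0.06722/792 = 8.488e-05 m³/s.
Pumping power P = QΔP = 8.488e-05·4.199e+05 = 35.64 W = 35.6 W.

P ≈ 35.6 W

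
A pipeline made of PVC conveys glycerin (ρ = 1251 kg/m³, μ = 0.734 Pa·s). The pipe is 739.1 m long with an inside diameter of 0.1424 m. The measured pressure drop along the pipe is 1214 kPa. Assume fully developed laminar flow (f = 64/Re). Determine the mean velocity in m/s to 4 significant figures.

V ≈ 1.418 m/s

For laminar flow, f = 64/Re with Re = ρVD/μ, so Darcy-Weisbach reduces to ΔP = 32μLV/D². Solving for V: V = ΔP·D²/(32μL) = 1.214e+06·(0.1424)²/(32·0.734·739.1) = 1.418 m/s.
Check: Re = ρVD/μ = 1251·1.418·0.1424/0.734 = 344.2 < 2300, so the laminar assumption holds.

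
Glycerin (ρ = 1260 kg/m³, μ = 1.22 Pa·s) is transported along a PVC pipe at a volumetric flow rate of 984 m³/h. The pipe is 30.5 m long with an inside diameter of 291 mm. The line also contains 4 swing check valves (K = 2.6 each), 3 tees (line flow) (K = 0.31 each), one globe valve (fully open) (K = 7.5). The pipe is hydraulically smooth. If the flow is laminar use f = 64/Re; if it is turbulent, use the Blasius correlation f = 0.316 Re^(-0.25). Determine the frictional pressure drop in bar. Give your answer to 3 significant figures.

ΔP ≈ 2.58 bar

Q = 984 m³/h = 984/3600 = 0.2733 m³/s.
Cross-sectional area A = πD²/4 = π(0.291)²/4 = 0.06651 m²; mean velocity V = Q/A = 0.2733/0.06651 = 4.11 m/s.
Reynolds number Re = ρVD/μ = 1260 · 4.11 · 0.291 / 1.22 = 1235.
Re < 2300 → laminar flow, so f = 64/Re = 64/1235 = 0.05182 (the turbulent correlation is not needed).
Total minor-loss coefficient ΣK = 4·2.6 + 3·0.31 + 1·7.5 = 18.8.
ΔP = [f·L/D + ΣK]·(ρV²/2) = [0.05182·30.5/0.291 + 18.8]·(1260·4.11²/2) = [5.431 + 18.8]·1.064e+04 = 2.582e+05 Pa.
ΔP = 2.582e+05 Pa = 2.58 bar.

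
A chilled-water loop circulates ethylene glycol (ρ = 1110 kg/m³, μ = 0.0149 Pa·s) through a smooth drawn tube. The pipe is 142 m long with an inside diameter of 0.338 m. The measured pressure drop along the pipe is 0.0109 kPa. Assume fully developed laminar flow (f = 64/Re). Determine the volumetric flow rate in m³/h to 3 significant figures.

For laminar flow, f = 64/Re with Re = ρVD/μ, so Darcy-Weisbach reduces to ΔP = 32μLV/D². Solving for V: V = ΔP·D²/(32μL) = 10.9·(0.338)²/(32·0.0149·142) = 0.01839 m/s.
Check: Re = ρVD/μ = 1110·0.01839·0.338/0.0149 = 463.1 < 2300, so the laminar assumption holds.
Q = V·A = 0.01839·(π/4·0.338²) = 0.00165 m³/s = 5.94 m³/h.

Q ≈ 5.94 m³/h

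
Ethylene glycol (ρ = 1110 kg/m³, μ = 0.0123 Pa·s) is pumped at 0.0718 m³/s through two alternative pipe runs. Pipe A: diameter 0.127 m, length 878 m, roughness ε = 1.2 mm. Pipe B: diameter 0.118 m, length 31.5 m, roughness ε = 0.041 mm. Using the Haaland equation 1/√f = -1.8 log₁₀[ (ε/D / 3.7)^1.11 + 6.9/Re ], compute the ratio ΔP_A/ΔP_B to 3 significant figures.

ΔP_A/ΔP_B ≈ 35.9

Pipe A: V = Q/A = 0.0718/0.01267 = 5.668 m/s; Re = 6.496e+04; ε/D = 0.00945; Haaland → f = 0.03814; ΔP_A = f(L/D)(ρV²/2) = 4.702e+06 Pa.
Pipe B: V = Q/A = 0.0718/0.01094 = 6.566 m/s; Re = 6.992e+04; ε/D = 0.000347; Haaland → f = 0.02053; ΔP_B = f(L/D)(ρV²/2) = 1.311e+05 Pa.
ΔP_A/ΔP_B = 4.702e+06/1.311e+05 = 35.9.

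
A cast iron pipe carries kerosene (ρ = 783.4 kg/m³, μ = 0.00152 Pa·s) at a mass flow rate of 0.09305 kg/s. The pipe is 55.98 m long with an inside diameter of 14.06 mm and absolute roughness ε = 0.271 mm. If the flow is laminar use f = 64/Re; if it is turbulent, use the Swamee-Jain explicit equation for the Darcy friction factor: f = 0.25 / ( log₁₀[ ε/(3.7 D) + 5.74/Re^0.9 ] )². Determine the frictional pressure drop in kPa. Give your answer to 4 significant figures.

ΔP ≈ 50.98 kPa

A = πD²/4 = π(0.01406)²/4 = 0.0001553 m²; mean velocity V = ṁ/(ρA) = 0.09305/(783.4 · 0.0001553) = 0.765 m/s.
Reynolds number Re = ρVD/μ = 783.4 · 0.765 · 0.01406 / 0.00152 = 5544.
Re > 4000 → turbulent. Relative roughness ε/D = 0.000271/0.01406 = 0.0193. Swamee-Jain: f = 0.25/(log₁₀[0.0193/3.7 + 5.74/5544^0.9])² = 0.25/(log₁₀[0.00521 + 0.00245])² = 0.25/(-2.116)² = 0.05585.
Darcy-Weisbach: ΔP = f(L/D)(ρV²/2) = 0.05585·(55.98/0.01406)·(783.4·0.765²/2) = 0.05585·3982·229.2 = 5.098e+04 Pa.
ΔP = 5.098e+04 Pa = 50.98 kPa.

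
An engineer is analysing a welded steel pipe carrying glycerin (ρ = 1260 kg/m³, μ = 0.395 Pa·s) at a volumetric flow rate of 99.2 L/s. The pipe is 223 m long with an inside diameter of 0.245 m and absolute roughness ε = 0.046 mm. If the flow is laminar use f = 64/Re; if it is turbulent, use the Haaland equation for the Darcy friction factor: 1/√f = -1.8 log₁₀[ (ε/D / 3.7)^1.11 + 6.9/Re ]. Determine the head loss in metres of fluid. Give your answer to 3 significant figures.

Q = 99.2 L/s = 99.2/1000 = 0.0992 m³/s.
Cross-sectional area A = πD²/4 = π(0.245)²/4 = 0.04714 m²; mean velocity V = Q/A = 0.0992/0.04714 = 2.104 m/s.
Reynolds number Re = ρVD/μ = 1260 · 2.104 · 0.245 / 0.395 = 1644.
Re < 2300 → laminar flow, so f = 64/Re = 64/1644 = 0.03892 (the turbulent correlation is not needed).
Darcy-Weisbach: ΔP = f(L/D)(ρV²/2) = 0.03892·(223/0.245)·(1260·2.104²/2) = 0.03892·910.2·2789 = 9.881e+04 Pa.
Head loss h_f = ΔP/(ρg) = 9.881e+04/(1260·9.81) = 7.99 m.

h_f ≈ 7.99 m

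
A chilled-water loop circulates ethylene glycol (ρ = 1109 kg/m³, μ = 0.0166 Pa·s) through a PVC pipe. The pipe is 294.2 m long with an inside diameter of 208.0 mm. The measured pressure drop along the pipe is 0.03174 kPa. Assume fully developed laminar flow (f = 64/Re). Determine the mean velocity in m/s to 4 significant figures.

For laminar flow, f = 64/Re with Re = ρVD/μ, so Darcy-Weisbach reduces to ΔP = 32μLV/D². Solving for V: V = ΔP·D²/(32μL) = 31.74·(0.208)²/(32·0.0166·294.2) = 0.008787 m/s.
Check: Re = ρVD/μ = 1109·0.008787·0.208/0.0166 = 122.1 < 2300, so the laminar assumption holds.

V ≈ 0.008787 m/s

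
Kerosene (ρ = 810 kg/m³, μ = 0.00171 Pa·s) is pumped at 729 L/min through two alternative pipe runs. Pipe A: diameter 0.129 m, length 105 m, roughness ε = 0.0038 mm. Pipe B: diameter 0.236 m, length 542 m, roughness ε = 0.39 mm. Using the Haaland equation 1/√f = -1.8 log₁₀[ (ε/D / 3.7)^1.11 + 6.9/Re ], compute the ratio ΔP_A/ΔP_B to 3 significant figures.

ΔP_A/ΔP_B ≈ 2.98

Pipe A: V = Q/A = 0.01215/0.01307 = 0.9296 m/s; Re = 5.68e+04; ε/D = 2.95e-05; Haaland → f = 0.02021; ΔP_A = f(L/D)(ρV²/2) = 5758 Pa.
Pipe B: V = Q/A = 0.01215/0.04374 = 0.2778 m/s; Re = 3.105e+04; ε/D = 0.00165; Haaland → f = 0.02696; ΔP_B = f(L/D)(ρV²/2) = 1934 Pa.
ΔP_A/ΔP_B = 5758/1934 = 2.98.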